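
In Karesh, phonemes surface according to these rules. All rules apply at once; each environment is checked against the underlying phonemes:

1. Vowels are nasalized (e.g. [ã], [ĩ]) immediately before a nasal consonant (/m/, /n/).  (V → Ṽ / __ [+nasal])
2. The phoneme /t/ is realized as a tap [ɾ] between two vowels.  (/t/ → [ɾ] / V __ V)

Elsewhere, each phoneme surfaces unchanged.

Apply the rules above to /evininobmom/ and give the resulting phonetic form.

[evĩnĩnobmõm]

/e/ (word-initial) fails the environment for rule 1, so it stays [e].
/v/ (between /e/ and /i/) is unaffected → [v].
/i/ meets the environment for rule 1 (before a nasal consonant) → [ĩ].
/n/ (between /i/ and /i/) is unaffected → [n].
Rule 1 applies to /i/ (between /n/ and /n/: before a nasal consonant) → [ĩ].
/n/ — not in any rule's target class → [n].
/o/ (between /n/ and /b/) fails the environment for rule 1, so it stays [o].
/b/ stays [b].
/m/ — not in any rule's target class → [m].
/o/ (between /m/ and /m/): before a nasal consonant, so rule 1 applies → [õ].
/m/ stays [m].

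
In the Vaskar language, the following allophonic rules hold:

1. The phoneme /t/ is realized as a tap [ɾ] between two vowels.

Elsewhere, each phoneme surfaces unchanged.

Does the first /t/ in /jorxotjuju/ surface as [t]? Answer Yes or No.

Yes

/t/ (between /o/ and /j/) is in the target of rule 1 but the environment (between two vowels) is not met → [t].
The actual realization is [t], which matches [t].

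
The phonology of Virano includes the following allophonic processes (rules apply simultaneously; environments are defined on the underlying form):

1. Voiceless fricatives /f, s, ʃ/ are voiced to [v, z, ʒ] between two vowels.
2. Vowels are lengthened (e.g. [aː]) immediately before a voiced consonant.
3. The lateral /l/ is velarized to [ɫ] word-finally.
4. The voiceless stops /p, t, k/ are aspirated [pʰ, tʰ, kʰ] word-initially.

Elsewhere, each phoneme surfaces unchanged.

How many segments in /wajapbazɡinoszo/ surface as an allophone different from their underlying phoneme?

Segments that undergo a rule: /a/ → [aː] (rule 2); /a/ → [aː] (rule 2); /i/ → [iː] (rule 2).
All other segments surface unchanged.

3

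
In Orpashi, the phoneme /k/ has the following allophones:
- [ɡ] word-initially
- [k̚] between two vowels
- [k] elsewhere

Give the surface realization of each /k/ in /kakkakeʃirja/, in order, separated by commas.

Occurrence 1 (position 1): word-initially → [ɡ].
Occurrence 2 (position 3): no conditioning environment matches → elsewhere allophone [k].
Occurrence 3 (position 4): no conditioning environment matches → elsewhere allophone [k].
Occurrence 4 (position 6): between two vowels → [k̚].

[ɡ], [k], [k], [k̚]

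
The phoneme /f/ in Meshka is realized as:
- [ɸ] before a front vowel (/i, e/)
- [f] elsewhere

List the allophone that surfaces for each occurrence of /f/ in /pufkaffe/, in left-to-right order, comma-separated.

Occurrence 1 (position 3): no conditioning environment matches → elsewhere allophone [f].
Occurrence 2 (position 6): no conditioning environment matches → elsewhere allophone [f].
Occurrence 3 (position 7): before a front vowel (/i, e/) → [ɸ].

[f], [f], [ɸ]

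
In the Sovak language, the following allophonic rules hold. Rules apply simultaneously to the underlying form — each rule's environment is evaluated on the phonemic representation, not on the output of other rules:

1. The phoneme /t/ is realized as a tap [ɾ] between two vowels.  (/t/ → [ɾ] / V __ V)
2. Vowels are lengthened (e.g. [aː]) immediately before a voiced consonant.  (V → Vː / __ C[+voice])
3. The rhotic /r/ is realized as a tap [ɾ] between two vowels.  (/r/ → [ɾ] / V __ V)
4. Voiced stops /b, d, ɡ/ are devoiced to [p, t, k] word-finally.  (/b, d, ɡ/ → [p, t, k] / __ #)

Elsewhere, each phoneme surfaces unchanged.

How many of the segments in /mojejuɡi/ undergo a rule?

3

Segments that undergo a rule: /o/ → [oː] (rule 2); /e/ → [eː] (rule 2); /u/ → [uː] (rule 2).
All other segments surface unchanged.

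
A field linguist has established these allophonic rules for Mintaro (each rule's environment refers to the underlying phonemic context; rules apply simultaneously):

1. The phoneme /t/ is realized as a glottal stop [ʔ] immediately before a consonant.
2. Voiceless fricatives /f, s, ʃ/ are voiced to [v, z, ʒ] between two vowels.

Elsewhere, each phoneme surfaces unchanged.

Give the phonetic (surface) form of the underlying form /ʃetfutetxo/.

/ʃ/ — word-initial; rule 2 does not apply here → [ʃ].
/e/ (between /ʃ/ and /t/): no rule targets it → [e].
/t/ meets the environment for rule 1 (immediately before a consonant) → [ʔ].
/f/ — between /t/ and /u/; rule 2 does not apply here → [f].
/u/ (between /f/ and /t/) is unaffected → [u].
/t/ (between /u/ and /e/): rule 1 targets it, but not immediately before a consonant → unchanged [t].
/e/ — not in any rule's target class → [e].
/t/ — between /e/ and /x/, immediately before a consonant — surfaces as [ʔ] (rule 1).
/x/ (between /t/ and /o/) is unaffected → [x].
/o/ (word-final) is unaffected → [o].

[ʃeʔfuteʔxo]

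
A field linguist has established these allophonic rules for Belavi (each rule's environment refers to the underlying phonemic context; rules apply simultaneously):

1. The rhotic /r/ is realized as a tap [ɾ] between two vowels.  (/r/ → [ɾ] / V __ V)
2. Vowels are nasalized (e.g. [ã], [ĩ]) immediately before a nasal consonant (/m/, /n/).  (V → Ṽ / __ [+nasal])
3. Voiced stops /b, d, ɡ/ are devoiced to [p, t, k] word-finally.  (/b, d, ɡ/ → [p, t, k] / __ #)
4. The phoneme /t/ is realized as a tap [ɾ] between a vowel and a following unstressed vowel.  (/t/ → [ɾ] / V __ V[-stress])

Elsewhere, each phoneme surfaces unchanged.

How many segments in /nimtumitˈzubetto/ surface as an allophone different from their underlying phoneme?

2

Segments that undergo a rule: /i/ → [ĩ] (rule 2); /u/ → [ũ] (rule 2).
All other segments surface unchanged.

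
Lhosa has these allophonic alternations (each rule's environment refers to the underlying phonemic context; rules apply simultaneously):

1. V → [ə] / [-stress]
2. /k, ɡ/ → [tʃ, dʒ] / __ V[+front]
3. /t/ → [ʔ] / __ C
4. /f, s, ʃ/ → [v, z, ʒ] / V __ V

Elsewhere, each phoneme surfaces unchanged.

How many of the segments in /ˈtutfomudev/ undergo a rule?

4

Segments that undergo a rule: /t/ → [ʔ] (rule 3); /o/ → [ə] (rule 1); /u/ → [ə] (rule 1); /e/ → [ə] (rule 1).
All other segments surface unchanged.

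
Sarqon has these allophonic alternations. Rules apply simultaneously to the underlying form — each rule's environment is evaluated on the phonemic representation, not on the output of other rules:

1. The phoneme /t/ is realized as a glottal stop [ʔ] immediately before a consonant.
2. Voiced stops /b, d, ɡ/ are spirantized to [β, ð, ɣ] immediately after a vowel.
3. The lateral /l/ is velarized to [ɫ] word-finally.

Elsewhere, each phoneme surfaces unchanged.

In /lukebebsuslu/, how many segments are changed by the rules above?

2

Segments that undergo a rule: /b/ → [β] (rule 2); /b/ → [β] (rule 2).
All other segments surface unchanged.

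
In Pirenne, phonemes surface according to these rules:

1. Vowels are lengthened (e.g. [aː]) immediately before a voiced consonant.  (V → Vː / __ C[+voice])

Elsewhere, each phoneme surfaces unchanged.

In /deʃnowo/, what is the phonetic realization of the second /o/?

[o]

/o/ — word-final; rule 1 does not apply here → [o].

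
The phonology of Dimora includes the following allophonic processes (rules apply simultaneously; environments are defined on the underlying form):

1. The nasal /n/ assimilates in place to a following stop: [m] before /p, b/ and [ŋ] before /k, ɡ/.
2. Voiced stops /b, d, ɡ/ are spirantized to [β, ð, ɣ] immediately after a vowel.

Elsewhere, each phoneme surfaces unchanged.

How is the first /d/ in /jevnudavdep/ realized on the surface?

[ð]

/d/ (between /u/ and /a/) occurs immediately after a vowel → [ð] by rule 2.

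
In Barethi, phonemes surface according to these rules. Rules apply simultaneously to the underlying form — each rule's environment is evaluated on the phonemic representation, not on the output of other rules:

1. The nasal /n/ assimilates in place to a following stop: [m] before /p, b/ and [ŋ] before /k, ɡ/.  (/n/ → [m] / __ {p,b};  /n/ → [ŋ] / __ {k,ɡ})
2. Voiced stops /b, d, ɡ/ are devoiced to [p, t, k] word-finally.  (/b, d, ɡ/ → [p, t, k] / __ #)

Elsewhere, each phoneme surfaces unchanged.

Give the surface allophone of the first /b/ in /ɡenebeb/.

/b/ (between /e/ and /e/): rule 2 targets it, but not word-finally → unchanged [b].

[b]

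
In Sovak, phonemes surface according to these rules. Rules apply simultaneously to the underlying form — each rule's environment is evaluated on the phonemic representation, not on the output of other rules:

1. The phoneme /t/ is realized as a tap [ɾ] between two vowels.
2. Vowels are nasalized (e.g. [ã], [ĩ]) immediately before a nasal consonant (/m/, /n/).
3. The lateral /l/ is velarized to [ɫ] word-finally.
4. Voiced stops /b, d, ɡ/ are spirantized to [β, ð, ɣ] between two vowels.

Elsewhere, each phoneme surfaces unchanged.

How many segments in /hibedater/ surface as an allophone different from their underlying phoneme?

Segments that undergo a rule: /b/ → [β] (rule 4); /d/ → [ð] (rule 4); /t/ → [ɾ] (rule 1).
All other segments surface unchanged.

3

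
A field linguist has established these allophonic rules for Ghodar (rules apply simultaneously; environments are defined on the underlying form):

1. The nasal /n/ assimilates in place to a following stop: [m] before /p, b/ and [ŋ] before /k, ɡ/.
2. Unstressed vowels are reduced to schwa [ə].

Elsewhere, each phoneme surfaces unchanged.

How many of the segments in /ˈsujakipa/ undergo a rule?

Segments that undergo a rule: /a/ → [ə] (rule 2); /i/ → [ə] (rule 2); /a/ → [ə] (rule 2).
All other segments surface unchanged.

3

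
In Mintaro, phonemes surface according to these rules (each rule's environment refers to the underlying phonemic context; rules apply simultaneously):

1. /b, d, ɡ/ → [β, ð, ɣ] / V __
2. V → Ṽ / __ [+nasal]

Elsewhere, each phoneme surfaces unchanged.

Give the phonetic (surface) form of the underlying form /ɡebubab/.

/ɡ/ (word-initial) fails the environment for rule 1, so it stays [ɡ].
/e/ (between /ɡ/ and /b/) fails the environment for rule 2, so it stays [e].
/b/ (between /e/ and /u/) occurs immediately after a vowel → [β] by rule 1.
/u/ (between /b/ and /b/): rule 2 targets it, but not before a nasal consonant → unchanged [u].
/b/ meets the environment for rule 1 (immediately after a vowel) → [β].
/a/ (between /b/ and /b/): rule 2 targets it, but not before a nasal consonant → unchanged [a].
Rule 1 applies to /b/ (word-final: immediately after a vowel) → [β].

[ɡeβuβaβ]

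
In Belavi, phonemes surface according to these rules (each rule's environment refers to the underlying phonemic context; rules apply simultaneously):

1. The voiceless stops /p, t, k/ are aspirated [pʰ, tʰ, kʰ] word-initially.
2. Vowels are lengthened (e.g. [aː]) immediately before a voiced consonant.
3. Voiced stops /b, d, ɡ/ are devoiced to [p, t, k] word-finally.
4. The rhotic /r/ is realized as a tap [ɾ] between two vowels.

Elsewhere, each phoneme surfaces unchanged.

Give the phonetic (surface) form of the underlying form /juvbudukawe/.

[juːvbuːdukaːwe]

/j/ (word-initial): no rule targets it → [j].
/u/ — between /j/ and /v/, before a voiced consonant — surfaces as [uː] (rule 2).
/v/ — not in any rule's target class → [v].
/b/ — between /v/ and /u/; rule 3 does not apply here → [b].
/u/ (between /b/ and /d/) occurs before a voiced consonant → [uː] by rule 2.
/d/ — between /u/ and /u/; rule 3 does not apply here → [d].
/u/ (between /d/ and /k/) is in the target of rule 2 but the environment (before a voiced consonant) is not met → [u].
/k/ (between /u/ and /a/) fails the environment for rule 1, so it stays [k].
/a/ meets the environment for rule 2 (before a voiced consonant) → [aː].
/w/ — not in any rule's target class → [w].
/e/ (word-final) fails the environment for rule 2, so it stays [e].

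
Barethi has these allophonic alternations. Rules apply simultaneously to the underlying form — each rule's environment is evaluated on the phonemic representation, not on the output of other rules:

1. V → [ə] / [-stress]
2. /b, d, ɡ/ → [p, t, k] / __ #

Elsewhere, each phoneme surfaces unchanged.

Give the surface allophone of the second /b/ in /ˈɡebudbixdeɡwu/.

[b]

/b/ — between /d/ and /i/; rule 2 does not apply here → [b].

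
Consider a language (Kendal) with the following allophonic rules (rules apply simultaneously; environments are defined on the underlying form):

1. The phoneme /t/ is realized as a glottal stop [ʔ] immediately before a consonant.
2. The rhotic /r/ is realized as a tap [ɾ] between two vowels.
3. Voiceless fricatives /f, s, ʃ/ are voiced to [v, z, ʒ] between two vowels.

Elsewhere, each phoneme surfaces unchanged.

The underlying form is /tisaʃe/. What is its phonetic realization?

/t/ (word-initial) is in the target of rule 1 but the environment (immediately before a consonant) is not met → [t].
/i/ stays [i].
/s/ (between /i/ and /a/) occurs between two vowels → [z] by rule 3.
/a/ (between /s/ and /ʃ/): no rule targets it → [a].
/ʃ/ (between /a/ and /e/) occurs between two vowels → [ʒ] by rule 3.
/e/ (word-final) is unaffected → [e].

[tizaʒe]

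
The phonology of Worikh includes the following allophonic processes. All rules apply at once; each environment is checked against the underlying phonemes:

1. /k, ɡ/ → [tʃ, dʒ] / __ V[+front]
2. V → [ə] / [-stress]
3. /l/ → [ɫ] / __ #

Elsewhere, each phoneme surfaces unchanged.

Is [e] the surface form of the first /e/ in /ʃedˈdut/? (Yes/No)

/e/ (between /ʃ/ and /d/): in an unstressed syllable, so rule 2 applies → [ə].
The actual realization is [ə], not [e].

No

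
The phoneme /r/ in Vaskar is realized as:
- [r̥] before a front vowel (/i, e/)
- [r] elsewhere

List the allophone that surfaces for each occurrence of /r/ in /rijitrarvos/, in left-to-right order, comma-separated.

[r̥], [r], [r]

Occurrence 1 (position 1): before a front vowel (/i, e/) → [r̥].
Occurrence 2 (position 6): no conditioning environment matches → elsewhere allophone [r].
Occurrence 3 (position 8): no conditioning environment matches → elsewhere allophone [r].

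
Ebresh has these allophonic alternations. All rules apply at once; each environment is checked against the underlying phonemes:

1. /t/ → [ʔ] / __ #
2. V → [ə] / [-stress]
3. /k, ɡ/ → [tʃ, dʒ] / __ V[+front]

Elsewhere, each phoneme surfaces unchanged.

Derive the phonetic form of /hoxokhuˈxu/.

[həxəkhəˈxu]

/o/ (between /h/ and /x/): in an unstressed syllable, so rule 2 applies → [ə].
Rule 2 applies to /o/ (between /x/ and /k/: in an unstressed syllable) → [ə].
/k/ (between /o/ and /h/): rule 3 targets it, but not before a front vowel → unchanged [k].
/u/ (between /h/ and /x/): in an unstressed syllable, so rule 2 applies → [ə].
/u/ (word-final) is in the target of rule 2 but the environment (in an unstressed syllable) is not met → [u].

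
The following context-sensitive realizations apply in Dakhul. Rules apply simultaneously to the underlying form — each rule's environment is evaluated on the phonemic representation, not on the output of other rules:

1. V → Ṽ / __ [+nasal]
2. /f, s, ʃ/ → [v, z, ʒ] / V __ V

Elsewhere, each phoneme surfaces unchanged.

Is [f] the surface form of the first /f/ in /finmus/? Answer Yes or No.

Yes

/f/ (word-initial) is in the target of rule 2 but the environment (between two vowels) is not met → [f].
The actual realization is [f], which matches [f].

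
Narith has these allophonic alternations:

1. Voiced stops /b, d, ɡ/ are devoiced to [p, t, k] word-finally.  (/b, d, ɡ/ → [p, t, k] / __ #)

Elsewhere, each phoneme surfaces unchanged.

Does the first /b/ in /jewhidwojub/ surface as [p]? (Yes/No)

/b/ (word-final): word-finally, so rule 1 applies → [p].
The actual realization is [p], which matches [p].

Yes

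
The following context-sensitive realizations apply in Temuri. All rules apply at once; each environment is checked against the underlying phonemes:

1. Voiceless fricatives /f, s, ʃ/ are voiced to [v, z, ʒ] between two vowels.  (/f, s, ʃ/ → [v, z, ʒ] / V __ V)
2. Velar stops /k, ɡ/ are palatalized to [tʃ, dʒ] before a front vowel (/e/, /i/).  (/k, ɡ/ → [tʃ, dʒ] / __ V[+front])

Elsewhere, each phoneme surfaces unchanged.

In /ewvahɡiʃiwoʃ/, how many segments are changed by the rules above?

Segments that undergo a rule: /ɡ/ → [dʒ] (rule 2); /ʃ/ → [ʒ] (rule 1).
All other segments surface unchanged.

2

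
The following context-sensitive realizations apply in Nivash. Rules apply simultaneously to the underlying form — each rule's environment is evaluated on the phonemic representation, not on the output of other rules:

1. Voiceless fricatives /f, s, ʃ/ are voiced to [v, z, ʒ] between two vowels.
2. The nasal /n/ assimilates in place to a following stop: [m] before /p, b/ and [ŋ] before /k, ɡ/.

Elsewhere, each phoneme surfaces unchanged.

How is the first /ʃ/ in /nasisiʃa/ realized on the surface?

[ʒ]

/ʃ/ meets the environment for rule 1 (between two vowels) → [ʒ].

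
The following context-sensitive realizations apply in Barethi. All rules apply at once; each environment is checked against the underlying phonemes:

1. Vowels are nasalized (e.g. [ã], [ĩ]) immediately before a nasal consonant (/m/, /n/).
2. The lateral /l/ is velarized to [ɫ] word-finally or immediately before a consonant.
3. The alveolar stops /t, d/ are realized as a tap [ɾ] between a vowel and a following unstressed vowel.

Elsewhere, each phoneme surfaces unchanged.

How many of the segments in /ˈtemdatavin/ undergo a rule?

Segments that undergo a rule: /e/ → [ẽ] (rule 1); /t/ → [ɾ] (rule 3); /i/ → [ĩ] (rule 1).
All other segments surface unchanged.

3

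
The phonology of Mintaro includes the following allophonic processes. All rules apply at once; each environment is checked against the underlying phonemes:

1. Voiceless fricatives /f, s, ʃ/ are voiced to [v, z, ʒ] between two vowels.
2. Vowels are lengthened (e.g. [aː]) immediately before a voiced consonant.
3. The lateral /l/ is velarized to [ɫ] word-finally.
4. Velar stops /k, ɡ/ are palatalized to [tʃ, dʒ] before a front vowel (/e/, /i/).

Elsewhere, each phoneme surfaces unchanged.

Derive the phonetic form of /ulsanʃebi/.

/u/ meets the environment for rule 2 (before a voiced consonant) → [uː].
/l/ — between /u/ and /s/; rule 3 does not apply here → [l].
/s/ (between /l/ and /a/) is in the target of rule 1 but the environment (between two vowels) is not met → [s].
/a/ — between /s/ and /n/, before a voiced consonant — surfaces as [aː] (rule 2).
/n/ stays [n].
/ʃ/ (between /n/ and /e/) is in the target of rule 1 but the environment (between two vowels) is not met → [ʃ].
Rule 2 applies to /e/ (between /ʃ/ and /b/: before a voiced consonant) → [eː].
/b/ (between /e/ and /i/): no rule targets it → [b].
/i/ (word-final) fails the environment for rule 2, so it stays [i].

[uːlsaːnʃeːbi]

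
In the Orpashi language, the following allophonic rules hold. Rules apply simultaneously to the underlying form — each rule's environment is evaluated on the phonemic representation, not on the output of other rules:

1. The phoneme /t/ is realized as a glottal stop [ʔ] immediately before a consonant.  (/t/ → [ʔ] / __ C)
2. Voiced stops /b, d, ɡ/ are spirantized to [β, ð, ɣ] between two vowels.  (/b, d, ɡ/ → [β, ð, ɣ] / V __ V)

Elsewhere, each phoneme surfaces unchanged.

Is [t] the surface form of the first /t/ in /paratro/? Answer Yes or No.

No

Rule 1 applies to /t/ (between /a/ and /r/: immediately before a consonant) → [ʔ].
The actual realization is [ʔ], not [t].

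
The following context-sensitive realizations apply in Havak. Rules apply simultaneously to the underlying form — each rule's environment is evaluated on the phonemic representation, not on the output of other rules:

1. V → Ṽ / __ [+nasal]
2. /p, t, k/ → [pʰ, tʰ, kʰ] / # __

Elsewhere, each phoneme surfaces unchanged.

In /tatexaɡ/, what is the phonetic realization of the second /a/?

/a/ (between /x/ and /ɡ/) fails the environment for rule 1, so it stays [a].

[a]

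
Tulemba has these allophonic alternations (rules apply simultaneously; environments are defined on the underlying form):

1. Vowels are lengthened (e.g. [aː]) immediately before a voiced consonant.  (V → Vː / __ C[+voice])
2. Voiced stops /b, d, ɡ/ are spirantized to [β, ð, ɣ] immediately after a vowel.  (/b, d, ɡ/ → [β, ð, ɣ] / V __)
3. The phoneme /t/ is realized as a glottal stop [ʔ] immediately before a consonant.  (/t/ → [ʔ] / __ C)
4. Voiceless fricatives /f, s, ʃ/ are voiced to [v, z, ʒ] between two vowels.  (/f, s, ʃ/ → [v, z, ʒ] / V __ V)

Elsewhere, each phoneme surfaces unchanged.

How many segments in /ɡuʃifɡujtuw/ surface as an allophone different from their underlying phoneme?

3

Segments that undergo a rule: /ʃ/ → [ʒ] (rule 4); /u/ → [uː] (rule 1); /u/ → [uː] (rule 1).
All other segments surface unchanged.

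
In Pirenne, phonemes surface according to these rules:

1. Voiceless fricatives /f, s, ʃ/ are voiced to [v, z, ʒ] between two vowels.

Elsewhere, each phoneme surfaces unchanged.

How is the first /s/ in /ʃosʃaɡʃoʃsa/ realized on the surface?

/s/ (between /o/ and /ʃ/) fails the environment for rule 1, so it stays [s].

[s]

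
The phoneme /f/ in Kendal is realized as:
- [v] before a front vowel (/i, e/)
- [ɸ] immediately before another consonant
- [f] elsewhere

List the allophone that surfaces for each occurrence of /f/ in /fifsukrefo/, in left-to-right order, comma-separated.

[v], [ɸ], [f]

Occurrence 1 (position 1): before a front vowel (/i, e/) → [v].
Occurrence 2 (position 3): immediately before another consonant → [ɸ].
Occurrence 3 (position 9): no conditioning environment matches → elsewhere allophone [f].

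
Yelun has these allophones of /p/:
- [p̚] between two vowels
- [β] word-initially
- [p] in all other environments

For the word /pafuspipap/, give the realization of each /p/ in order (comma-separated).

Occurrence 1 (position 1): word-initially → [β].
Occurrence 2 (position 6): no conditioning environment matches → elsewhere allophone [p].
Occurrence 3 (position 8): between two vowels → [p̚].
Occurrence 4 (position 10): no conditioning environment matches → elsewhere allophone [p].

[β], [p], [p̚], [p]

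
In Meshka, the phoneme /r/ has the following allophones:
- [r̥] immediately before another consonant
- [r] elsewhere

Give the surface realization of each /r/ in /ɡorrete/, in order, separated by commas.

[r̥], [r]

Occurrence 1 (position 3): immediately before another consonant → [r̥].
Occurrence 2 (position 4): no conditioning environment matches → elsewhere allophone [r].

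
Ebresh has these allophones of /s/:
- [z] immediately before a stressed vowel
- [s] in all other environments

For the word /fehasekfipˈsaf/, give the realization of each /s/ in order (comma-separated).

[s], [z]

Occurrence 1 (position 5): no conditioning environment matches → elsewhere allophone [s].
Occurrence 2 (position 11): immediately before a stressed vowel → [z].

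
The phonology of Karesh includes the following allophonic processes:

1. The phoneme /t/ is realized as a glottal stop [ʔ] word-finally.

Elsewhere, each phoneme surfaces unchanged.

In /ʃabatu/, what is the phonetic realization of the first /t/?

/t/ (between /a/ and /u/) is in the target of rule 1 but the environment (word-finally) is not met → [t].

[t]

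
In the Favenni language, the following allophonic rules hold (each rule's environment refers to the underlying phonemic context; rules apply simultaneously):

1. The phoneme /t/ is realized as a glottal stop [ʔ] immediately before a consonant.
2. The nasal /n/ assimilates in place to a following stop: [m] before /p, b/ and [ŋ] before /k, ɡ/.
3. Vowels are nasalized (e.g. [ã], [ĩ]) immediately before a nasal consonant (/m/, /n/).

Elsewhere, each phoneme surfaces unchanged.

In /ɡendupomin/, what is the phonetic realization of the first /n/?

[n]

/n/ (between /e/ and /d/) fails the environment for rule 2, so it stays [n].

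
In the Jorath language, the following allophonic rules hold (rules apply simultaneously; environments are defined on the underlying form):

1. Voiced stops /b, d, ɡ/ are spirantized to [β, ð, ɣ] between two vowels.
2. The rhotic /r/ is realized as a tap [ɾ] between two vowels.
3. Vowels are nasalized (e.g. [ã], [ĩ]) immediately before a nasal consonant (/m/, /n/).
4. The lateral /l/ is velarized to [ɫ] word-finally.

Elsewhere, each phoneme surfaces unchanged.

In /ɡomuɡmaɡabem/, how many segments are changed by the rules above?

4

Segments that undergo a rule: /o/ → [õ] (rule 3); /ɡ/ → [ɣ] (rule 1); /b/ → [β] (rule 1); /e/ → [ẽ] (rule 3).
All other segments surface unchanged.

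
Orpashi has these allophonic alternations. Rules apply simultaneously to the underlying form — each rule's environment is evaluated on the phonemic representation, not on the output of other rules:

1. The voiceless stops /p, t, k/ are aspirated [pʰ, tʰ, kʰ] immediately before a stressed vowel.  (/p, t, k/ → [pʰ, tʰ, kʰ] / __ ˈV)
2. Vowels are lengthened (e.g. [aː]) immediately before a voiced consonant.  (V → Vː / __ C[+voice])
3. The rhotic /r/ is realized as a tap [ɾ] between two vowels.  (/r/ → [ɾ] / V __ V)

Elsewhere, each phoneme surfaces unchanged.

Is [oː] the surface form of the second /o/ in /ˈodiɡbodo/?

/o/ (between /b/ and /d/) occurs before a voiced consonant → [oː] by rule 2.
The actual realization is [oː], which matches [oː].

Yes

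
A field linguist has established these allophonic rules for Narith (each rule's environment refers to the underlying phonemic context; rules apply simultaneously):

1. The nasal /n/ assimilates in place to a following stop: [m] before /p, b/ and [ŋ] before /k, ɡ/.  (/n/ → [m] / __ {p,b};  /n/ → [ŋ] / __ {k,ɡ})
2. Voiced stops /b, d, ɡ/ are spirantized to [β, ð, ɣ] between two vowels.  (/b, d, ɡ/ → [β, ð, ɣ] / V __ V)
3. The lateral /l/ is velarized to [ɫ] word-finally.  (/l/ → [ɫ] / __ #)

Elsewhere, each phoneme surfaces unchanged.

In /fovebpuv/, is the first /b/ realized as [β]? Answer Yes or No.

/b/ (between /e/ and /p/): rule 2 targets it, but not between two vowels → unchanged [b].
The actual realization is [b], not [β].

No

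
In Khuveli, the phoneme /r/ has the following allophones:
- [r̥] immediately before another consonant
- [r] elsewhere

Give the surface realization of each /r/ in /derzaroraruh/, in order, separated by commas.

Occurrence 1 (position 3): immediately before another consonant → [r̥].
Occurrence 2 (position 6): no conditioning environment matches → elsewhere allophone [r].
Occurrence 3 (position 8): no conditioning environment matches → elsewhere allophone [r].
Occurrence 4 (position 10): no conditioning environment matches → elsewhere allophone [r].

[r̥], [r], [r], [r]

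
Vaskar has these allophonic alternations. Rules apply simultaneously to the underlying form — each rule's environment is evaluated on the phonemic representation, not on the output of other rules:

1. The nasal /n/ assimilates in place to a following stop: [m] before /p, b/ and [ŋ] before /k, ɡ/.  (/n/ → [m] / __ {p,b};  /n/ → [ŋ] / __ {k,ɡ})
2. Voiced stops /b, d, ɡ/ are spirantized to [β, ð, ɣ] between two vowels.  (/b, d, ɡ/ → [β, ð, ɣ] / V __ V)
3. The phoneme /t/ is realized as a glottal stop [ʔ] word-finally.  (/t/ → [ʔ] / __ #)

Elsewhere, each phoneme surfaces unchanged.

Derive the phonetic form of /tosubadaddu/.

[tosuβaðaddu]

/t/ — word-initial; rule 3 does not apply here → [t].
/o/ — not in any rule's target class → [o].
/s/ (between /o/ and /u/): no rule targets it → [s].
/u/ (between /s/ and /b/) is unaffected → [u].
/b/ — between /u/ and /a/, between two vowels — surfaces as [β] (rule 2).
/a/ (between /b/ and /d/) is unaffected → [a].
/d/ — between /a/ and /a/, between two vowels — surfaces as [ð] (rule 2).
/a/ stays [a].
/d/ (between /a/ and /d/) is in the target of rule 2 but the environment (between two vowels) is not met → [d].
/d/ (between /d/ and /u/) fails the environment for rule 2, so it stays [d].
/u/ (word-final) is unaffected → [u].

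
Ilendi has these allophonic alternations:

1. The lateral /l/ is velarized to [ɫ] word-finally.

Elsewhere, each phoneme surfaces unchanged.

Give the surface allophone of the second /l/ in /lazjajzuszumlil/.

/l/ (between /m/ and /i/) is in the target of rule 1 but the environment (word-finally) is not met → [l].

[l]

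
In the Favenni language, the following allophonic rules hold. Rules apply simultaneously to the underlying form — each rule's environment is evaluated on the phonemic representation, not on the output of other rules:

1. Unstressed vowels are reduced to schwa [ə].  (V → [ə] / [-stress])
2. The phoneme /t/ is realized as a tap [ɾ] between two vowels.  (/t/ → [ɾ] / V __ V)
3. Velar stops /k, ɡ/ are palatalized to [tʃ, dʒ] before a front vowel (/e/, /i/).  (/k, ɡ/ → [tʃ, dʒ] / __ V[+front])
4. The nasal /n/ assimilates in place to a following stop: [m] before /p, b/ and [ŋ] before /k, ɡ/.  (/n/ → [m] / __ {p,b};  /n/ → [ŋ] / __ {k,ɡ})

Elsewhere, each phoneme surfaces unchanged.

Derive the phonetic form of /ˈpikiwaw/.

/p/ stays [p].
/i/ (between /p/ and /k/) is in the target of rule 1 but the environment (in an unstressed syllable) is not met → [i].
/k/ meets the environment for rule 3 (before a front vowel) → [tʃ].
Rule 1 applies to /i/ (between /k/ and /w/: in an unstressed syllable) → [ə].
/w/ (between /i/ and /a/) is unaffected → [w].
/a/ — between /w/ and /w/, in an unstressed syllable — surfaces as [ə] (rule 1).
/w/ — not in any rule's target class → [w].

[ˈpitʃəwəw]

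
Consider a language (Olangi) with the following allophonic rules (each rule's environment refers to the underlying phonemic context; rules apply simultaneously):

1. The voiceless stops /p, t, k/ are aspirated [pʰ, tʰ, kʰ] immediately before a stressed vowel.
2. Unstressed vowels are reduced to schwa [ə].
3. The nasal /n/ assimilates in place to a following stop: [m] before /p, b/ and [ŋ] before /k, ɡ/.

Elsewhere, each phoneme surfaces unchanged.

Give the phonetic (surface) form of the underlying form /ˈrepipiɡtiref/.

[ˈrepəpəɡtərəf]

/r/ (word-initial) is unaffected → [r].
/e/ (between /r/ and /p/) is in the target of rule 2 but the environment (in an unstressed syllable) is not met → [e].
/p/ — between /e/ and /i/; rule 1 does not apply here → [p].
/i/ (between /p/ and /p/) occurs in an unstressed syllable → [ə] by rule 2.
/p/ (between /i/ and /i/) is in the target of rule 1 but the environment (immediately before a stressed vowel) is not met → [p].
/i/ (between /p/ and /ɡ/): in an unstressed syllable, so rule 2 applies → [ə].
/ɡ/ — not in any rule's target class → [ɡ].
/t/ (between /ɡ/ and /i/): rule 1 targets it, but not immediately before a stressed vowel → unchanged [t].
/i/ — between /t/ and /r/, in an unstressed syllable — surfaces as [ə] (rule 2).
/r/ (between /i/ and /e/): no rule targets it → [r].
/e/ (between /r/ and /f/) occurs in an unstressed syllable → [ə] by rule 2.
/f/ (word-final) is unaffected → [f].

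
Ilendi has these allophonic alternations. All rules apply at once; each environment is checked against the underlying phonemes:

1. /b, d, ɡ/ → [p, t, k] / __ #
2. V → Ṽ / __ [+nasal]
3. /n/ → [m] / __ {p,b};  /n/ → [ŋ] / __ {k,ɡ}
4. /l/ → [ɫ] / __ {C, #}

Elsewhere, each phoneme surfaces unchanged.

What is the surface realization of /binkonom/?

[bĩŋkõnõm]

/b/ (word-initial) fails the environment for rule 1, so it stays [b].
/i/ — between /b/ and /n/, before a nasal consonant — surfaces as [ĩ] (rule 2).
/n/ — between /i/ and /k/, before a labial or velar stop — surfaces as [ŋ] (rule 3).
/k/ — not in any rule's target class → [k].
/o/ (between /k/ and /n/) occurs before a nasal consonant → [õ] by rule 2.
/n/ — between /o/ and /o/; rule 3 does not apply here → [n].
Rule 2 applies to /o/ (between /n/ and /m/: before a nasal consonant) → [õ].
/m/ — not in any rule's target class → [m].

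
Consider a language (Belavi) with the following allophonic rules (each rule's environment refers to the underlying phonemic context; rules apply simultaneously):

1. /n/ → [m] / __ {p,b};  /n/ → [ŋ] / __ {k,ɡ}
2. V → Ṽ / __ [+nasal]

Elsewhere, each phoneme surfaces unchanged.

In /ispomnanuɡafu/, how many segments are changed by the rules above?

Segments that undergo a rule: /o/ → [õ] (rule 2); /a/ → [ã] (rule 2).
All other segments surface unchanged.

2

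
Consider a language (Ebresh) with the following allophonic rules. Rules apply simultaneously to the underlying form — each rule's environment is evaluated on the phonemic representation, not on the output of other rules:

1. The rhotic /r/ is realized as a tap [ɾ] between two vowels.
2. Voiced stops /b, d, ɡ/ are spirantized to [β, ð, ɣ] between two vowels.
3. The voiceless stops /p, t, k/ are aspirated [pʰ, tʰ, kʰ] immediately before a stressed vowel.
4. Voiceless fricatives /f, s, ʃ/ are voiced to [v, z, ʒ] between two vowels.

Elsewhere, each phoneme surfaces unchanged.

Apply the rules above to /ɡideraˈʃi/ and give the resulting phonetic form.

/ɡ/ (word-initial) fails the environment for rule 2, so it stays [ɡ].
/i/ (between /ɡ/ and /d/): no rule targets it → [i].
/d/ — between /i/ and /e/, between two vowels — surfaces as [ð] (rule 2).
/e/ (between /d/ and /r/): no rule targets it → [e].
Rule 1 applies to /r/ (between /e/ and /a/: between two vowels) → [ɾ].
/a/ (between /r/ and /ʃ/) is unaffected → [a].
/ʃ/ (between /a/ and /i/) occurs between two vowels → [ʒ] by rule 4.
/i/ (word-final): no rule targets it → [i].

[ɡiðeɾaˈʒi]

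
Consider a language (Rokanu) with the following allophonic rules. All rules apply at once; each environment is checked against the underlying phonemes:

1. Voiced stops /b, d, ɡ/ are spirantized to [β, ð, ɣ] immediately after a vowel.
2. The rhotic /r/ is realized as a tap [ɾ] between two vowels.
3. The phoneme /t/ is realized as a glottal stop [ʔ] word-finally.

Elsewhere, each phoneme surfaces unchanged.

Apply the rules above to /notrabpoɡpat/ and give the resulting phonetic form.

/n/ (word-initial) is unaffected → [n].
/o/ — not in any rule's target class → [o].
/t/ — between /o/ and /r/; rule 3 does not apply here → [t].
/r/ (between /t/ and /a/): rule 2 targets it, but not between two vowels → unchanged [r].
/a/ — not in any rule's target class → [a].
/b/ meets the environment for rule 1 (immediately after a vowel) → [β].
/p/ (between /b/ and /o/) is unaffected → [p].
/o/ (between /p/ and /ɡ/) is unaffected → [o].
Rule 1 applies to /ɡ/ (between /o/ and /p/: immediately after a vowel) → [ɣ].
/p/ (between /ɡ/ and /a/) is unaffected → [p].
/a/ (between /p/ and /t/): no rule targets it → [a].
/t/ meets the environment for rule 3 (word-finally) → [ʔ].

[notraβpoɣpaʔ]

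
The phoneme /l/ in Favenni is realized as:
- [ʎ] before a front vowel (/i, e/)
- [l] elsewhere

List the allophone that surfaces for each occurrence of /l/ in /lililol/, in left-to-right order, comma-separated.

Occurrence 1 (position 1): before a front vowel (/i, e/) → [ʎ].
Occurrence 2 (position 3): before a front vowel (/i, e/) → [ʎ].
Occurrence 3 (position 5): no conditioning environment matches → elsewhere allophone [l].
Occurrence 4 (position 7): no conditioning environment matches → elsewhere allophone [l].

[ʎ], [ʎ], [l], [l]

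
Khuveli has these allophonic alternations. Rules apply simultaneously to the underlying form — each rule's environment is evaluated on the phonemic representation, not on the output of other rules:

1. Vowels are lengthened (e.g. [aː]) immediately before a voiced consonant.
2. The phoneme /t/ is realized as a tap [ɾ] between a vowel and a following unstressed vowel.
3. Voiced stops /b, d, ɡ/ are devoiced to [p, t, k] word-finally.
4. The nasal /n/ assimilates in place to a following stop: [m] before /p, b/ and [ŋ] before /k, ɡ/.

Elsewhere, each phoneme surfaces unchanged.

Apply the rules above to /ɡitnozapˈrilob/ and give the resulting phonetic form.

/ɡ/ (word-initial) fails the environment for rule 3, so it stays [ɡ].
/i/ (between /ɡ/ and /t/) fails the environment for rule 1, so it stays [i].
/t/ (between /i/ and /n/) fails the environment for rule 2, so it stays [t].
/n/ (between /t/ and /o/) fails the environment for rule 4, so it stays [n].
/o/ meets the environment for rule 1 (before a voiced consonant) → [oː].
/a/ (between /z/ and /p/): rule 1 targets it, but not before a voiced consonant → unchanged [a].
/i/ meets the environment for rule 1 (before a voiced consonant) → [iː].
/o/ (between /l/ and /b/): before a voiced consonant, so rule 1 applies → [oː].
/b/ meets the environment for rule 3 (word-finally) → [p].

[ɡitnoːzapˈriːloːp]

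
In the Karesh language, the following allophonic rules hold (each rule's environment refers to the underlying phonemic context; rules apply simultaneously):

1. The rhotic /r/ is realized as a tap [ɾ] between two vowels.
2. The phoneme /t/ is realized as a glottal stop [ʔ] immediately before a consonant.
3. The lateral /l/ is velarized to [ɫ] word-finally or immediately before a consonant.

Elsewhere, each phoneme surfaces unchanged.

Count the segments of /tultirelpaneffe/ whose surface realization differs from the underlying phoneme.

Segments that undergo a rule: /l/ → [ɫ] (rule 3); /r/ → [ɾ] (rule 1); /l/ → [ɫ] (rule 3).
All other segments surface unchanged.

3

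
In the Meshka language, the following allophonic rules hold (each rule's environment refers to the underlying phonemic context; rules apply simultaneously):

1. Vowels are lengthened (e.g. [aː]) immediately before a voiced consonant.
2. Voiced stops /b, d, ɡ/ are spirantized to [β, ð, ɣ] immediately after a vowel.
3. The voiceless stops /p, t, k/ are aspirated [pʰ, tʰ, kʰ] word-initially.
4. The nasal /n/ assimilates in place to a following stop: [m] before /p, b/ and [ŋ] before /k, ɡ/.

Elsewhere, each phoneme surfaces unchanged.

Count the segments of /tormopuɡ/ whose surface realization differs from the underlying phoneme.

Segments that undergo a rule: /t/ → [tʰ] (rule 3); /o/ → [oː] (rule 1); /u/ → [uː] (rule 1); /ɡ/ → [ɣ] (rule 2).
All other segments surface unchanged.

4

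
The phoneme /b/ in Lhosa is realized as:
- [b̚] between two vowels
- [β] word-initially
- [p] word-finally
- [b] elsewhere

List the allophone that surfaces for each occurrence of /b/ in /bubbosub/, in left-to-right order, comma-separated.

Occurrence 1 (position 1): word-initially → [β].
Occurrence 2 (position 3): no conditioning environment matches → elsewhere allophone [b].
Occurrence 3 (position 4): no conditioning environment matches → elsewhere allophone [b].
Occurrence 4 (position 8): word-finally → [p].

[β], [b], [b], [p]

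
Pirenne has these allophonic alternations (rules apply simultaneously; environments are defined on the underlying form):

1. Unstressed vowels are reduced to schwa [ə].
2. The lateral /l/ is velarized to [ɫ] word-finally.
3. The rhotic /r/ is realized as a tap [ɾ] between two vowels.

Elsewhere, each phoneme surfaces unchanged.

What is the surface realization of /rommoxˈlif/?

[rəmməxˈlif]

/r/ (word-initial): rule 3 targets it, but not between two vowels → unchanged [r].
/o/ meets the environment for rule 1 (in an unstressed syllable) → [ə].
/o/ — between /m/ and /x/, in an unstressed syllable — surfaces as [ə] (rule 1).
/l/ (between /x/ and /i/) fails the environment for rule 2, so it stays [l].
/i/ — between /l/ and /f/; rule 1 does not apply here → [i].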